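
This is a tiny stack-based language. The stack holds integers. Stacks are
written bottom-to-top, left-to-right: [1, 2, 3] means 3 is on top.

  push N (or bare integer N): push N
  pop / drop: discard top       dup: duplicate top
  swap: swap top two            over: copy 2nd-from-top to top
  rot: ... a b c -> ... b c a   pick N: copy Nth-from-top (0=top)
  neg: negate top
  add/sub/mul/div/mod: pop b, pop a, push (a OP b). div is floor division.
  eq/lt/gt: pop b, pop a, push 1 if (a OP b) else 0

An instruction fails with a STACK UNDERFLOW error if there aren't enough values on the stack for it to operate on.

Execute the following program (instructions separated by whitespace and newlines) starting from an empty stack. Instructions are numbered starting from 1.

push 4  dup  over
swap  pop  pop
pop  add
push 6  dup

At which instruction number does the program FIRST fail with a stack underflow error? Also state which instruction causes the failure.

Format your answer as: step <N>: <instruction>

Step 1 ('push 4'): stack = [4], depth = 1
Step 2 ('dup'): stack = [4, 4], depth = 2
Step 3 ('over'): stack = [4, 4, 4], depth = 3
Step 4 ('swap'): stack = [4, 4, 4], depth = 3
Step 5 ('pop'): stack = [4, 4], depth = 2
Step 6 ('pop'): stack = [4], depth = 1
Step 7 ('pop'): stack = [], depth = 0
Step 8 ('add'): needs 2 value(s) but depth is 0 — STACK UNDERFLOW

Answer: step 8: add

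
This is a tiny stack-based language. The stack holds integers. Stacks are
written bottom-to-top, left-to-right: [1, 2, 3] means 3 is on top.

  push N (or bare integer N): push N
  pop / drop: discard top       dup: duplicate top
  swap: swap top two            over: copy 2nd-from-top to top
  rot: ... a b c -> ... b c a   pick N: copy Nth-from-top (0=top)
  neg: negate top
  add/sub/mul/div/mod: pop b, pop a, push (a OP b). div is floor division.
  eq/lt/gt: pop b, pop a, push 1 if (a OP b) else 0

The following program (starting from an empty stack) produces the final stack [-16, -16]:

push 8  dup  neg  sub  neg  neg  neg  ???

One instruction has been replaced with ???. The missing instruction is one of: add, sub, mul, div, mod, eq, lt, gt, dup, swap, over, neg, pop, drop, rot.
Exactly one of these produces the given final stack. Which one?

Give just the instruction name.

Answer: dup

Derivation:
Stack before ???: [-16]
Stack after ???:  [-16, -16]
The instruction that transforms [-16] -> [-16, -16] is: dup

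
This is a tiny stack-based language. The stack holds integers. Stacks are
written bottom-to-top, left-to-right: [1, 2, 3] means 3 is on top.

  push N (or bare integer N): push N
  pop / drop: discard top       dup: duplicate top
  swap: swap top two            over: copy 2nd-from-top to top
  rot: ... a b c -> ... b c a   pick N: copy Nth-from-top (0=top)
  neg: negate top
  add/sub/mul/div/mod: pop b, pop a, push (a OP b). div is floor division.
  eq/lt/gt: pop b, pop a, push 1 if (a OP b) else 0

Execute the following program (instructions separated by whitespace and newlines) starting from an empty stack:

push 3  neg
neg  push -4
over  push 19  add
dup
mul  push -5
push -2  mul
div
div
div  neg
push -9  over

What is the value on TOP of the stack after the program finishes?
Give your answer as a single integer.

After 'push 3': [3]
After 'neg': [-3]
After 'neg': [3]
After 'push -4': [3, -4]
After 'over': [3, -4, 3]
After 'push 19': [3, -4, 3, 19]
After 'add': [3, -4, 22]
After 'dup': [3, -4, 22, 22]
After 'mul': [3, -4, 484]
After 'push -5': [3, -4, 484, -5]
After 'push -2': [3, -4, 484, -5, -2]
After 'mul': [3, -4, 484, 10]
After 'div': [3, -4, 48]
After 'div': [3, -1]
After 'div': [-3]
After 'neg': [3]
After 'push -9': [3, -9]
After 'over': [3, -9, 3]

Answer: 3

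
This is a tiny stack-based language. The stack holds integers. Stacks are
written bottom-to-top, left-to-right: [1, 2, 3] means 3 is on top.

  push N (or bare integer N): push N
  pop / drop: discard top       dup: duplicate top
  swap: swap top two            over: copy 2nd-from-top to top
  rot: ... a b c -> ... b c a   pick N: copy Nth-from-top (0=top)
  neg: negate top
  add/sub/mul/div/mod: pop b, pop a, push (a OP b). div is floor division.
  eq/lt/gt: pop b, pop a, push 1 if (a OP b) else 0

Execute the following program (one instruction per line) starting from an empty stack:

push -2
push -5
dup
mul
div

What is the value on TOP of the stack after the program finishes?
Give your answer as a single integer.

Answer: -1

Derivation:
After 'push -2': [-2]
After 'push -5': [-2, -5]
After 'dup': [-2, -5, -5]
After 'mul': [-2, 25]
After 'div': [-1]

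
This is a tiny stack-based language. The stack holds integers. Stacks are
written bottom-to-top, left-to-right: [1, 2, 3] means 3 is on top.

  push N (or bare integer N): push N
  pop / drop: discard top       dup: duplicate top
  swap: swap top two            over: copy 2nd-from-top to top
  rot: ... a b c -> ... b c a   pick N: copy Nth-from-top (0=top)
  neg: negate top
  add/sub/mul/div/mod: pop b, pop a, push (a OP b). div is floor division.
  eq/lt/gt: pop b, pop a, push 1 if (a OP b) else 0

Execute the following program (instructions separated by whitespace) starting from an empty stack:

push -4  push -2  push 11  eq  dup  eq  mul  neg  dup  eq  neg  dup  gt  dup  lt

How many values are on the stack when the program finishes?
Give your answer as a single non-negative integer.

After 'push -4': stack = [-4] (depth 1)
After 'push -2': stack = [-4, -2] (depth 2)
After 'push 11': stack = [-4, -2, 11] (depth 3)
After 'eq': stack = [-4, 0] (depth 2)
After 'dup': stack = [-4, 0, 0] (depth 3)
After 'eq': stack = [-4, 1] (depth 2)
After 'mul': stack = [-4] (depth 1)
After 'neg': stack = [4] (depth 1)
After 'dup': stack = [4, 4] (depth 2)
After 'eq': stack = [1] (depth 1)
After 'neg': stack = [-1] (depth 1)
After 'dup': stack = [-1, -1] (depth 2)
After 'gt': stack = [0] (depth 1)
After 'dup': stack = [0, 0] (depth 2)
After 'lt': stack = [0] (depth 1)

Answer: 1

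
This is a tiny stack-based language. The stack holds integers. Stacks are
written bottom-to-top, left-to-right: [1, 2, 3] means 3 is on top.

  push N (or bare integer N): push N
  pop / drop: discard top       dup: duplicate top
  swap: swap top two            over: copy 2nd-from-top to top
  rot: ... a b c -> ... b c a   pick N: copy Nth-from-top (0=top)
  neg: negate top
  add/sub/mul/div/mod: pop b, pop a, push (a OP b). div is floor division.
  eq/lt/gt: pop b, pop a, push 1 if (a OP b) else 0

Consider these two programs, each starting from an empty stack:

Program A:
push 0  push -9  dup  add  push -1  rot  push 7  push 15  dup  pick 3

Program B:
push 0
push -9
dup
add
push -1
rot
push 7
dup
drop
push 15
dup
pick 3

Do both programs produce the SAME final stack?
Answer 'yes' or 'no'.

Answer: yes

Derivation:
Program A trace:
  After 'push 0': [0]
  After 'push -9': [0, -9]
  After 'dup': [0, -9, -9]
  After 'add': [0, -18]
  After 'push -1': [0, -18, -1]
  After 'rot': [-18, -1, 0]
  After 'push 7': [-18, -1, 0, 7]
  After 'push 15': [-18, -1, 0, 7, 15]
  After 'dup': [-18, -1, 0, 7, 15, 15]
  After 'pick 3': [-18, -1, 0, 7, 15, 15, 0]
Program A final stack: [-18, -1, 0, 7, 15, 15, 0]

Program B trace:
  After 'push 0': [0]
  After 'push -9': [0, -9]
  After 'dup': [0, -9, -9]
  After 'add': [0, -18]
  After 'push -1': [0, -18, -1]
  After 'rot': [-18, -1, 0]
  After 'push 7': [-18, -1, 0, 7]
  After 'dup': [-18, -1, 0, 7, 7]
  After 'drop': [-18, -1, 0, 7]
  After 'push 15': [-18, -1, 0, 7, 15]
  After 'dup': [-18, -1, 0, 7, 15, 15]
  After 'pick 3': [-18, -1, 0, 7, 15, 15, 0]
Program B final stack: [-18, -1, 0, 7, 15, 15, 0]
Same: yes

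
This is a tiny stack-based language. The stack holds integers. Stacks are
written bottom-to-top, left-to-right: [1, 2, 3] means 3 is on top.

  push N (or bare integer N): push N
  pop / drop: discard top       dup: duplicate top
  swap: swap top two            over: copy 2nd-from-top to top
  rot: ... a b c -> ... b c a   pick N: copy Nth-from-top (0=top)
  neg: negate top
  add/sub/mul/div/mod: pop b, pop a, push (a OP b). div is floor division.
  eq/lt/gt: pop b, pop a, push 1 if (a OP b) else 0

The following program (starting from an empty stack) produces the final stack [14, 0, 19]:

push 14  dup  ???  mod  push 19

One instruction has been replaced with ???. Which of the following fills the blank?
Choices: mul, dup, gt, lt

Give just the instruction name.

Answer: dup

Derivation:
Stack before ???: [14, 14]
Stack after ???:  [14, 14, 14]
Checking each choice:
  mul: stack underflow (need 2, have 1)
  dup: MATCH
  gt: stack underflow (need 2, have 1)
  lt: stack underflow (need 2, have 1)


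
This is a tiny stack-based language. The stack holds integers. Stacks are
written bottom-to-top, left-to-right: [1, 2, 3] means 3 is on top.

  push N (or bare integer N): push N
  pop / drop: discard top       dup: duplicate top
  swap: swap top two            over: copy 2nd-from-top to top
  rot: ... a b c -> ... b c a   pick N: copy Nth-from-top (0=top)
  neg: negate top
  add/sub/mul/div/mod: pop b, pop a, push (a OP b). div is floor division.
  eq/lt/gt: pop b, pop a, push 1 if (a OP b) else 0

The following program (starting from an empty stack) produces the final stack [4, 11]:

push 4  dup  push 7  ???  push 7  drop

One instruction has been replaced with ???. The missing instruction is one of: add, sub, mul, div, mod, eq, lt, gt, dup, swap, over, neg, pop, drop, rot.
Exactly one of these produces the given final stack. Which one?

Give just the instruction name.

Answer: add

Derivation:
Stack before ???: [4, 4, 7]
Stack after ???:  [4, 11]
The instruction that transforms [4, 4, 7] -> [4, 11] is: add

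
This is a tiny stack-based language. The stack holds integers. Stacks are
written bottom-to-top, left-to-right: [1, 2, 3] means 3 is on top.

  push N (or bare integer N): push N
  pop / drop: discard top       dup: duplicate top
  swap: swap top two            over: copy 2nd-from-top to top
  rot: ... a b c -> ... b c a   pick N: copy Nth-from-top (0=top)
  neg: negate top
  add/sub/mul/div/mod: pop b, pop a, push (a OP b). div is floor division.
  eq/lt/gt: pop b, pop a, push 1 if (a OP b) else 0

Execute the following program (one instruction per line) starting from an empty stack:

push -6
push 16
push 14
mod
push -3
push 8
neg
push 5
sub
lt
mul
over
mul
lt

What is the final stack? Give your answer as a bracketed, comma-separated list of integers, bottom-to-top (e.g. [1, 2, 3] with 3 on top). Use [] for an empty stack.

Answer: [1]

Derivation:
After 'push -6': [-6]
After 'push 16': [-6, 16]
After 'push 14': [-6, 16, 14]
After 'mod': [-6, 2]
After 'push -3': [-6, 2, -3]
After 'push 8': [-6, 2, -3, 8]
After 'neg': [-6, 2, -3, -8]
After 'push 5': [-6, 2, -3, -8, 5]
After 'sub': [-6, 2, -3, -13]
After 'lt': [-6, 2, 0]
After 'mul': [-6, 0]
After 'over': [-6, 0, -6]
After 'mul': [-6, 0]
After 'lt': [1]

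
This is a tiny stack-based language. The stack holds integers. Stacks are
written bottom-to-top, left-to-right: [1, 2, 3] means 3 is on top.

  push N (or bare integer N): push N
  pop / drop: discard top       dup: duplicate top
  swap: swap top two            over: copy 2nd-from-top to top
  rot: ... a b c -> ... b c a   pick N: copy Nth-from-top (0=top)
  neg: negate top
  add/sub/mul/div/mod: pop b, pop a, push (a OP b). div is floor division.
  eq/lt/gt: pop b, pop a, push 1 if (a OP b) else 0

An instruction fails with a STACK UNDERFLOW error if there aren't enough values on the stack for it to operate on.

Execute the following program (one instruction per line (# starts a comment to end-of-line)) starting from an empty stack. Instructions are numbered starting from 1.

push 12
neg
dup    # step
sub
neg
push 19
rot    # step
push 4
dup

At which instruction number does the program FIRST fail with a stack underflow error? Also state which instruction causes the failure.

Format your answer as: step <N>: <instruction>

Step 1 ('push 12'): stack = [12], depth = 1
Step 2 ('neg'): stack = [-12], depth = 1
Step 3 ('dup'): stack = [-12, -12], depth = 2
Step 4 ('sub'): stack = [0], depth = 1
Step 5 ('neg'): stack = [0], depth = 1
Step 6 ('push 19'): stack = [0, 19], depth = 2
Step 7 ('rot'): needs 3 value(s) but depth is 2 — STACK UNDERFLOW

Answer: step 7: rot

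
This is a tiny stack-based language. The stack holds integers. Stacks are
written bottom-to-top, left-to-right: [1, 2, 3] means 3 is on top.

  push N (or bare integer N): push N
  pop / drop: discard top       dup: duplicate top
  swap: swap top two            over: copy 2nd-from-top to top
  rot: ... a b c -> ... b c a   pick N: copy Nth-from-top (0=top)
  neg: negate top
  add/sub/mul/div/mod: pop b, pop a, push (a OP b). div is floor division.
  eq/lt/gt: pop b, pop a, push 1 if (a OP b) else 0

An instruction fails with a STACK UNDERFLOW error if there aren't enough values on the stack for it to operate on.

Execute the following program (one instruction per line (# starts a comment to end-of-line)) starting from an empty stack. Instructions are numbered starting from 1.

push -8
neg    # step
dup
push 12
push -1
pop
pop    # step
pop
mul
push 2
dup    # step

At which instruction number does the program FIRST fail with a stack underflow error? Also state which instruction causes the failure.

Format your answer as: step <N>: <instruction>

Step 1 ('push -8'): stack = [-8], depth = 1
Step 2 ('neg'): stack = [8], depth = 1
Step 3 ('dup'): stack = [8, 8], depth = 2
Step 4 ('push 12'): stack = [8, 8, 12], depth = 3
Step 5 ('push -1'): stack = [8, 8, 12, -1], depth = 4
Step 6 ('pop'): stack = [8, 8, 12], depth = 3
Step 7 ('pop'): stack = [8, 8], depth = 2
Step 8 ('pop'): stack = [8], depth = 1
Step 9 ('mul'): needs 2 value(s) but depth is 1 — STACK UNDERFLOW

Answer: step 9: mul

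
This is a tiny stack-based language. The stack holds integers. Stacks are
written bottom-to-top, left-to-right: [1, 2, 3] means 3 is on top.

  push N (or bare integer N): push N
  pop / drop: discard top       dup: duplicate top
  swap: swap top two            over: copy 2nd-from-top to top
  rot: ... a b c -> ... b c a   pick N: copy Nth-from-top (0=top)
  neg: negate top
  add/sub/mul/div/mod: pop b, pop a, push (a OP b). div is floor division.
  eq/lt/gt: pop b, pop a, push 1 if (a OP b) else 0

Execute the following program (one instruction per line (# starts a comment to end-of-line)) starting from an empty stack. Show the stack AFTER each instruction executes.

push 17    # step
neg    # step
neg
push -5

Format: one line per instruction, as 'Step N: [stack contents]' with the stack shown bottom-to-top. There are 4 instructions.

Step 1: [17]
Step 2: [-17]
Step 3: [17]
Step 4: [17, -5]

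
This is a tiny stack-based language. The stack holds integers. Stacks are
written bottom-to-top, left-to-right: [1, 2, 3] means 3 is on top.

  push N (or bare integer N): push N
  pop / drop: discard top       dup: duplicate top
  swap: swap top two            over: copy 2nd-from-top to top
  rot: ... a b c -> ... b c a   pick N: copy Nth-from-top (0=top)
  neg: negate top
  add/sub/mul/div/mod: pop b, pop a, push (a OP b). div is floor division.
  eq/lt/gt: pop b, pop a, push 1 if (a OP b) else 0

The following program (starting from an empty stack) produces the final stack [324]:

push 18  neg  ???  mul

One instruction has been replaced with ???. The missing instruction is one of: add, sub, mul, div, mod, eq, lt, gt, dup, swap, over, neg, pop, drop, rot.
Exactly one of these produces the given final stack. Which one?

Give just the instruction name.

Stack before ???: [-18]
Stack after ???:  [-18, -18]
The instruction that transforms [-18] -> [-18, -18] is: dup

Answer: dup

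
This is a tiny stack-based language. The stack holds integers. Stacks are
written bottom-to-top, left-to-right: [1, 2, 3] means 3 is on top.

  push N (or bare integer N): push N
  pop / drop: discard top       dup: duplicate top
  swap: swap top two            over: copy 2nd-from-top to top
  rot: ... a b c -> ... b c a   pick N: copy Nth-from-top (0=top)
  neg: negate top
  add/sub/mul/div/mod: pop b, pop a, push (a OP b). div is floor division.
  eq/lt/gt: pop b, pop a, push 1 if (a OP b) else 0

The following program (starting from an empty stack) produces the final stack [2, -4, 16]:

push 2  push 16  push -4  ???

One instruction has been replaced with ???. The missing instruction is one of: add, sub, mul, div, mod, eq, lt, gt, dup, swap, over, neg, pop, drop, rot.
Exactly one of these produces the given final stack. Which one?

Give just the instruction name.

Stack before ???: [2, 16, -4]
Stack after ???:  [2, -4, 16]
The instruction that transforms [2, 16, -4] -> [2, -4, 16] is: swap

Answer: swap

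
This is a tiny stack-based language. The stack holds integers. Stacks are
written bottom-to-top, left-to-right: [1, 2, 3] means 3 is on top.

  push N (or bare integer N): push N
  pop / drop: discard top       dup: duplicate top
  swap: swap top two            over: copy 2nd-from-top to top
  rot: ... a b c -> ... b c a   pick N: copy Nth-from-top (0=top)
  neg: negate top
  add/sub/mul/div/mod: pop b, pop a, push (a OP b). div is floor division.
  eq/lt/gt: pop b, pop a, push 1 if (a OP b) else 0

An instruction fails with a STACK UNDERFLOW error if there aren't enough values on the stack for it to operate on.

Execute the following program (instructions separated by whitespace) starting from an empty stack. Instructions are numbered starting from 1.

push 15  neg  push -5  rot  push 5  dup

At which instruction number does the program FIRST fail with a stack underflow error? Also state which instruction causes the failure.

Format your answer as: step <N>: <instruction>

Answer: step 4: rot

Derivation:
Step 1 ('push 15'): stack = [15], depth = 1
Step 2 ('neg'): stack = [-15], depth = 1
Step 3 ('push -5'): stack = [-15, -5], depth = 2
Step 4 ('rot'): needs 3 value(s) but depth is 2 — STACK UNDERFLOW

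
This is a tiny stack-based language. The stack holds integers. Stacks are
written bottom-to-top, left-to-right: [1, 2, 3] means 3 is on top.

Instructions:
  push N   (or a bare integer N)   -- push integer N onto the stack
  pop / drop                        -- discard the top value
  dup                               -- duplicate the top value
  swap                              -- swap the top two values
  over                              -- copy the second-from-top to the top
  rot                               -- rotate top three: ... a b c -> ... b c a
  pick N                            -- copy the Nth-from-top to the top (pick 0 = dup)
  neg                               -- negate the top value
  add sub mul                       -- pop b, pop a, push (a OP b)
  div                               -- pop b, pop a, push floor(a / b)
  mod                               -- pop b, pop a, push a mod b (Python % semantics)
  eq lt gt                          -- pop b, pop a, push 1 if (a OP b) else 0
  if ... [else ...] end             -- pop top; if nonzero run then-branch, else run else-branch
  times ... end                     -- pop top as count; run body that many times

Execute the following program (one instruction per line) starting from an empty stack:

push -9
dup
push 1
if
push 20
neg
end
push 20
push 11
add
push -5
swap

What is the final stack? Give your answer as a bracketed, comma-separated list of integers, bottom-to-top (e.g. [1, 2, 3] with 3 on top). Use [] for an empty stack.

After 'push -9': [-9]
After 'dup': [-9, -9]
After 'push 1': [-9, -9, 1]
After 'if': [-9, -9]
After 'push 20': [-9, -9, 20]
After 'neg': [-9, -9, -20]
After 'push 20': [-9, -9, -20, 20]
After 'push 11': [-9, -9, -20, 20, 11]
After 'add': [-9, -9, -20, 31]
After 'push -5': [-9, -9, -20, 31, -5]
After 'swap': [-9, -9, -20, -5, 31]

Answer: [-9, -9, -20, -5, 31]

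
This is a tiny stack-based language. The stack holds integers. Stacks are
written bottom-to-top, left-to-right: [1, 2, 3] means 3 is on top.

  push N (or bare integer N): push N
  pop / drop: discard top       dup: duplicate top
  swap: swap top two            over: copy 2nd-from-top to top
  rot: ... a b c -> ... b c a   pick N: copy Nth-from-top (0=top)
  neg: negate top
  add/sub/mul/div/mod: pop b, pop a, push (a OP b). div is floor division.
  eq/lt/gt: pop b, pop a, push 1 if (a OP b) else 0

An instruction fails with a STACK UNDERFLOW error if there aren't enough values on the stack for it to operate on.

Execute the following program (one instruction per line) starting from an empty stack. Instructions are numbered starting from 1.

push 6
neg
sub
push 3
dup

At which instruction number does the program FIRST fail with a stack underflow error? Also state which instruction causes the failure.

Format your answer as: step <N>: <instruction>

Answer: step 3: sub

Derivation:
Step 1 ('push 6'): stack = [6], depth = 1
Step 2 ('neg'): stack = [-6], depth = 1
Step 3 ('sub'): needs 2 value(s) but depth is 1 — STACK UNDERFLOW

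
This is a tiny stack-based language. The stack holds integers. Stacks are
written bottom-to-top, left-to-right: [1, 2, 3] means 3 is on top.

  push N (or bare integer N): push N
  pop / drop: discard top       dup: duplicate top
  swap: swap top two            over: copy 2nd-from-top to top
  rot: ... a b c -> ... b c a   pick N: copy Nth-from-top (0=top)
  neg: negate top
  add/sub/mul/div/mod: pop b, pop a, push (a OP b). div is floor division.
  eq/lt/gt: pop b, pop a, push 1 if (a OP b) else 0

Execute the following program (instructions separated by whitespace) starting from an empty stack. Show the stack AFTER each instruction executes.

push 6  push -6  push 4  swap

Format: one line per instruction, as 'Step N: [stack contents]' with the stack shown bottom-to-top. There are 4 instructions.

Step 1: [6]
Step 2: [6, -6]
Step 3: [6, -6, 4]
Step 4: [6, 4, -6]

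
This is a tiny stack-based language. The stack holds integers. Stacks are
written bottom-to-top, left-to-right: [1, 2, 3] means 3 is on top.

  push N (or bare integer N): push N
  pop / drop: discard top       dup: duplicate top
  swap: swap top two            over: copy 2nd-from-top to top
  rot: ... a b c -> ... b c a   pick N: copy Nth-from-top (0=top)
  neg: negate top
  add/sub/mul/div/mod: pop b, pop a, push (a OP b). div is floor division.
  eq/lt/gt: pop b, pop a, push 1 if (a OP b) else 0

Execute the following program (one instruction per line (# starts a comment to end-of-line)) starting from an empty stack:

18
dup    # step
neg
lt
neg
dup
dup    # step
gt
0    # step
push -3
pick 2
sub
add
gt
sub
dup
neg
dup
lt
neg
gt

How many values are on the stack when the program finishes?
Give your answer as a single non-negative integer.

After 'push 18': stack = [18] (depth 1)
After 'dup': stack = [18, 18] (depth 2)
After 'neg': stack = [18, -18] (depth 2)
After 'lt': stack = [0] (depth 1)
After 'neg': stack = [0] (depth 1)
After 'dup': stack = [0, 0] (depth 2)
After 'dup': stack = [0, 0, 0] (depth 3)
After 'gt': stack = [0, 0] (depth 2)
After 'push 0': stack = [0, 0, 0] (depth 3)
After 'push -3': stack = [0, 0, 0, -3] (depth 4)
  ...
After 'sub': stack = [0, 0, 0, -3] (depth 4)
After 'add': stack = [0, 0, -3] (depth 3)
After 'gt': stack = [0, 1] (depth 2)
After 'sub': stack = [-1] (depth 1)
After 'dup': stack = [-1, -1] (depth 2)
After 'neg': stack = [-1, 1] (depth 2)
After 'dup': stack = [-1, 1, 1] (depth 3)
After 'lt': stack = [-1, 0] (depth 2)
After 'neg': stack = [-1, 0] (depth 2)
After 'gt': stack = [0] (depth 1)

Answer: 1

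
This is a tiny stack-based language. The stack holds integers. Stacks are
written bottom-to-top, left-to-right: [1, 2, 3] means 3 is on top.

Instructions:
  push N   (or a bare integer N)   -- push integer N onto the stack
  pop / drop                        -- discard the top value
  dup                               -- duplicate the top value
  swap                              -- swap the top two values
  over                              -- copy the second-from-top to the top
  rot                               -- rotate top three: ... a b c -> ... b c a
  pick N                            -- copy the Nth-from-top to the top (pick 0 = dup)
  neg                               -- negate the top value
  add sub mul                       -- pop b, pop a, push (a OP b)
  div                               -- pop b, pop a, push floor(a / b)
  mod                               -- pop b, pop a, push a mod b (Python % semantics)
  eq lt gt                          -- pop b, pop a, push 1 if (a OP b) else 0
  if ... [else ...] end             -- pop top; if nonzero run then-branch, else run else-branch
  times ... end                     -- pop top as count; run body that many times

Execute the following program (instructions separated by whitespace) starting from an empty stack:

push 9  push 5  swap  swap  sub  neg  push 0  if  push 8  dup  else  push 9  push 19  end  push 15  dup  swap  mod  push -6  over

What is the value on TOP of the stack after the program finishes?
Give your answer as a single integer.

Answer: 0

Derivation:
After 'push 9': [9]
After 'push 5': [9, 5]
After 'swap': [5, 9]
After 'swap': [9, 5]
After 'sub': [4]
After 'neg': [-4]
After 'push 0': [-4, 0]
After 'if': [-4]
After 'push 9': [-4, 9]
After 'push 19': [-4, 9, 19]
After 'push 15': [-4, 9, 19, 15]
After 'dup': [-4, 9, 19, 15, 15]
After 'swap': [-4, 9, 19, 15, 15]
After 'mod': [-4, 9, 19, 0]
After 'push -6': [-4, 9, 19, 0, -6]
After 'over': [-4, 9, 19, 0, -6, 0]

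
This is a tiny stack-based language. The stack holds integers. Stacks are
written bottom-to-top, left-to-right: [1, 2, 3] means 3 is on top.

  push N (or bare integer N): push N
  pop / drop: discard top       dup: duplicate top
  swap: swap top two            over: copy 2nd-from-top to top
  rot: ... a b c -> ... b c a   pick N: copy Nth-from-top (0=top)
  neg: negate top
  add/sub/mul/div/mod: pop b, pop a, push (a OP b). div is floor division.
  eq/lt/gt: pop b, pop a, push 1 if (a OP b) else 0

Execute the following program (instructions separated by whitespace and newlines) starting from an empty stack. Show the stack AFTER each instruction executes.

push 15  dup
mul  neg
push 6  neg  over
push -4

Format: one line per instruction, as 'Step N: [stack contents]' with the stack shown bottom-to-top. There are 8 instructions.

Step 1: [15]
Step 2: [15, 15]
Step 3: [225]
Step 4: [-225]
Step 5: [-225, 6]
Step 6: [-225, -6]
Step 7: [-225, -6, -225]
Step 8: [-225, -6, -225, -4]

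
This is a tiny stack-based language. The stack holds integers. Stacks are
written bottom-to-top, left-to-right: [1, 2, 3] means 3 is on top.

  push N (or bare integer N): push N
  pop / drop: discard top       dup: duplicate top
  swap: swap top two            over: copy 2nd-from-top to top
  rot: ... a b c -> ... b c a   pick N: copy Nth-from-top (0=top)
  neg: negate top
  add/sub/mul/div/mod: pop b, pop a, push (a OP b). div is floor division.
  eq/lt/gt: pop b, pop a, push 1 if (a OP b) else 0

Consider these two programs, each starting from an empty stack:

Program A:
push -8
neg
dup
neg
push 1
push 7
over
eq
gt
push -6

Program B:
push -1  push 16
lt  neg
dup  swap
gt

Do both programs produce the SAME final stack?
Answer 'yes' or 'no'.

Program A trace:
  After 'push -8': [-8]
  After 'neg': [8]
  After 'dup': [8, 8]
  After 'neg': [8, -8]
  After 'push 1': [8, -8, 1]
  After 'push 7': [8, -8, 1, 7]
  After 'over': [8, -8, 1, 7, 1]
  After 'eq': [8, -8, 1, 0]
  After 'gt': [8, -8, 1]
  After 'push -6': [8, -8, 1, -6]
Program A final stack: [8, -8, 1, -6]

Program B trace:
  After 'push -1': [-1]
  After 'push 16': [-1, 16]
  After 'lt': [1]
  After 'neg': [-1]
  After 'dup': [-1, -1]
  After 'swap': [-1, -1]
  After 'gt': [0]
Program B final stack: [0]
Same: no

Answer: no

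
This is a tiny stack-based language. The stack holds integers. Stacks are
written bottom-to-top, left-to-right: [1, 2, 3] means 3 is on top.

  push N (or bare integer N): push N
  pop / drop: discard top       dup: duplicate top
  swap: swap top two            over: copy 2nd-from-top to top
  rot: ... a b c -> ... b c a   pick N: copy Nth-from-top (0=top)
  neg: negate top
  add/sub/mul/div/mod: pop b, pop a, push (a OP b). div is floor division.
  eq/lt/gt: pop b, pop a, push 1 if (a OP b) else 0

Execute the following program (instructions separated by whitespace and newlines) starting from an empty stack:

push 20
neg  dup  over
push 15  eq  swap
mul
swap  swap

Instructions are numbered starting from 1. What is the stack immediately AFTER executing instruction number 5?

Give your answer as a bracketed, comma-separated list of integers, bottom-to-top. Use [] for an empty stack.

Step 1 ('push 20'): [20]
Step 2 ('neg'): [-20]
Step 3 ('dup'): [-20, -20]
Step 4 ('over'): [-20, -20, -20]
Step 5 ('push 15'): [-20, -20, -20, 15]

Answer: [-20, -20, -20, 15]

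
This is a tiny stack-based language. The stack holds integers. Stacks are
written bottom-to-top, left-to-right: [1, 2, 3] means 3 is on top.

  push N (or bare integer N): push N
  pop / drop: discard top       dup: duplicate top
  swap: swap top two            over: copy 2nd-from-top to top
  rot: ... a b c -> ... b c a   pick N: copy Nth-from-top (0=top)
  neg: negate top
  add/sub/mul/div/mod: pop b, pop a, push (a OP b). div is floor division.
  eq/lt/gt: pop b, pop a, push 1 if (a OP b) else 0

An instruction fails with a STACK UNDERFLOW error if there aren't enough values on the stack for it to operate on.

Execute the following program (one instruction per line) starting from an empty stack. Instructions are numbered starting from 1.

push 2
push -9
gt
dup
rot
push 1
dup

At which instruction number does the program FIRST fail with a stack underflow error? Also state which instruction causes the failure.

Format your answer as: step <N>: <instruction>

Step 1 ('push 2'): stack = [2], depth = 1
Step 2 ('push -9'): stack = [2, -9], depth = 2
Step 3 ('gt'): stack = [1], depth = 1
Step 4 ('dup'): stack = [1, 1], depth = 2
Step 5 ('rot'): needs 3 value(s) but depth is 2 — STACK UNDERFLOW

Answer: step 5: rot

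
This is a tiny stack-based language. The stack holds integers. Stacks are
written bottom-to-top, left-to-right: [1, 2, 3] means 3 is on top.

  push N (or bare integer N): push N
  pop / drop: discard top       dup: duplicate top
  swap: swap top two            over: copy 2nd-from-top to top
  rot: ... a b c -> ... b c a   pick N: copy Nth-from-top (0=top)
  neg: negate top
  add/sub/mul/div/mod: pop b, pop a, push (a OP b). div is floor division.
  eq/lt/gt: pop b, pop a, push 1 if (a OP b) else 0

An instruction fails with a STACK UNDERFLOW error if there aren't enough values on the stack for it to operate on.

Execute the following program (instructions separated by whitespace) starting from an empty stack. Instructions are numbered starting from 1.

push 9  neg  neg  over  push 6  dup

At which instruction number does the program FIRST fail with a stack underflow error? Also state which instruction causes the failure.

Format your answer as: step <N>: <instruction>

Answer: step 4: over

Derivation:
Step 1 ('push 9'): stack = [9], depth = 1
Step 2 ('neg'): stack = [-9], depth = 1
Step 3 ('neg'): stack = [9], depth = 1
Step 4 ('over'): needs 2 value(s) but depth is 1 — STACK UNDERFLOW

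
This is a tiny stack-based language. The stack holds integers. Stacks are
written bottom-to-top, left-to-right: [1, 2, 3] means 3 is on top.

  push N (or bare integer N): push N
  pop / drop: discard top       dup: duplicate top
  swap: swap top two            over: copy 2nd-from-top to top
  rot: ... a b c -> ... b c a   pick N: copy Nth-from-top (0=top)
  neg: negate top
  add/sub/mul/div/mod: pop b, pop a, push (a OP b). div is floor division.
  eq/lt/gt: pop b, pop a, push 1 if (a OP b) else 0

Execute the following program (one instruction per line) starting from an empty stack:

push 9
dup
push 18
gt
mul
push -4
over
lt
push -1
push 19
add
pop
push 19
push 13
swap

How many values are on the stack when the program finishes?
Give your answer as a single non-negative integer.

After 'push 9': stack = [9] (depth 1)
After 'dup': stack = [9, 9] (depth 2)
After 'push 18': stack = [9, 9, 18] (depth 3)
After 'gt': stack = [9, 0] (depth 2)
After 'mul': stack = [0] (depth 1)
After 'push -4': stack = [0, -4] (depth 2)
After 'over': stack = [0, -4, 0] (depth 3)
After 'lt': stack = [0, 1] (depth 2)
After 'push -1': stack = [0, 1, -1] (depth 3)
After 'push 19': stack = [0, 1, -1, 19] (depth 4)
After 'add': stack = [0, 1, 18] (depth 3)
After 'pop': stack = [0, 1] (depth 2)
After 'push 19': stack = [0, 1, 19] (depth 3)
After 'push 13': stack = [0, 1, 19, 13] (depth 4)
After 'swap': stack = [0, 1, 13, 19] (depth 4)

Answer: 4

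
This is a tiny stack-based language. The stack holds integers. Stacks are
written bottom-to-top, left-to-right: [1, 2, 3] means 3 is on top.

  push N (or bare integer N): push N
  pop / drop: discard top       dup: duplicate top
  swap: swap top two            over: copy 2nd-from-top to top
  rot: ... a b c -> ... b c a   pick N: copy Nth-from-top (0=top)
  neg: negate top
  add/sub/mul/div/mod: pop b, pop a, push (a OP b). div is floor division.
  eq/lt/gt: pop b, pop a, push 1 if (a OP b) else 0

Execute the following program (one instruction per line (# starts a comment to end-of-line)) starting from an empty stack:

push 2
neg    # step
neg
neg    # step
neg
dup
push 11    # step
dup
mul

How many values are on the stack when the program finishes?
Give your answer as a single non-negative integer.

After 'push 2': stack = [2] (depth 1)
After 'neg': stack = [-2] (depth 1)
After 'neg': stack = [2] (depth 1)
After 'neg': stack = [-2] (depth 1)
After 'neg': stack = [2] (depth 1)
After 'dup': stack = [2, 2] (depth 2)
After 'push 11': stack = [2, 2, 11] (depth 3)
After 'dup': stack = [2, 2, 11, 11] (depth 4)
After 'mul': stack = [2, 2, 121] (depth 3)

Answer: 3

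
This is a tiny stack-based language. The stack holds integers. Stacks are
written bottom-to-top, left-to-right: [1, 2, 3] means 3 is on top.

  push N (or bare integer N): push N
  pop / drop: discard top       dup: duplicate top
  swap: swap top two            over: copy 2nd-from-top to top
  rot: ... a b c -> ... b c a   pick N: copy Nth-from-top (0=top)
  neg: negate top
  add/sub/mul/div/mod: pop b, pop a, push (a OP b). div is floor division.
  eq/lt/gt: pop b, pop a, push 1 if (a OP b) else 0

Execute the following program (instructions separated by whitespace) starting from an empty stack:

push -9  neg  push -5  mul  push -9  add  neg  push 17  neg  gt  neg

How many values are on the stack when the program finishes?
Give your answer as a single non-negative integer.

Answer: 1

Derivation:
After 'push -9': stack = [-9] (depth 1)
After 'neg': stack = [9] (depth 1)
After 'push -5': stack = [9, -5] (depth 2)
After 'mul': stack = [-45] (depth 1)
After 'push -9': stack = [-45, -9] (depth 2)
After 'add': stack = [-54] (depth 1)
After 'neg': stack = [54] (depth 1)
After 'push 17': stack = [54, 17] (depth 2)
After 'neg': stack = [54, -17] (depth 2)
After 'gt': stack = [1] (depth 1)
After 'neg': stack = [-1] (depth 1)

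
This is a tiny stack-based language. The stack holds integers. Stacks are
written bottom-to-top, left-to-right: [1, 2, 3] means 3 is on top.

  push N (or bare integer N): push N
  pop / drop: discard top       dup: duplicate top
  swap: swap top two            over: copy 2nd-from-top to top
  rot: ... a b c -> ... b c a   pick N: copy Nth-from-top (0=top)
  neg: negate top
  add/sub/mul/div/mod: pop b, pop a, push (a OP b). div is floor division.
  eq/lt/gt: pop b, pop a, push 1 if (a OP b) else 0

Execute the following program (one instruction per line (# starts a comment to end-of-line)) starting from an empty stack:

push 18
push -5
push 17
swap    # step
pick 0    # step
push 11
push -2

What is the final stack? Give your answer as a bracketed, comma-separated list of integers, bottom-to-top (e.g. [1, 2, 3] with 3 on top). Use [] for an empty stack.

Answer: [18, 17, -5, -5, 11, -2]

Derivation:
After 'push 18': [18]
After 'push -5': [18, -5]
After 'push 17': [18, -5, 17]
After 'swap': [18, 17, -5]
After 'pick 0': [18, 17, -5, -5]
After 'push 11': [18, 17, -5, -5, 11]
After 'push -2': [18, 17, -5, -5, 11, -2]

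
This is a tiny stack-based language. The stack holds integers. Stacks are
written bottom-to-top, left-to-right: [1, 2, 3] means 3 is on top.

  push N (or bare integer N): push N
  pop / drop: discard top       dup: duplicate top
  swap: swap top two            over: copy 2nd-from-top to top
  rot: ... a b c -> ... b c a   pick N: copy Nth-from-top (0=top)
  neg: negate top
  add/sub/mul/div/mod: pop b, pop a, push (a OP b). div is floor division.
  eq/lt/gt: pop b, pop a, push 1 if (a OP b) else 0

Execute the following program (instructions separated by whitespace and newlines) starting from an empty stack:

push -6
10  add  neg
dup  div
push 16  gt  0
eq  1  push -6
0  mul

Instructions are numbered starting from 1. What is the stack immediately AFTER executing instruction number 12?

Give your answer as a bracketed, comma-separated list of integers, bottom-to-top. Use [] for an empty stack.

Answer: [1, 1, -6]

Derivation:
Step 1 ('push -6'): [-6]
Step 2 ('10'): [-6, 10]
Step 3 ('add'): [4]
Step 4 ('neg'): [-4]
Step 5 ('dup'): [-4, -4]
Step 6 ('div'): [1]
Step 7 ('push 16'): [1, 16]
Step 8 ('gt'): [0]
Step 9 ('0'): [0, 0]
Step 10 ('eq'): [1]
Step 11 ('1'): [1, 1]
Step 12 ('push -6'): [1, 1, -6]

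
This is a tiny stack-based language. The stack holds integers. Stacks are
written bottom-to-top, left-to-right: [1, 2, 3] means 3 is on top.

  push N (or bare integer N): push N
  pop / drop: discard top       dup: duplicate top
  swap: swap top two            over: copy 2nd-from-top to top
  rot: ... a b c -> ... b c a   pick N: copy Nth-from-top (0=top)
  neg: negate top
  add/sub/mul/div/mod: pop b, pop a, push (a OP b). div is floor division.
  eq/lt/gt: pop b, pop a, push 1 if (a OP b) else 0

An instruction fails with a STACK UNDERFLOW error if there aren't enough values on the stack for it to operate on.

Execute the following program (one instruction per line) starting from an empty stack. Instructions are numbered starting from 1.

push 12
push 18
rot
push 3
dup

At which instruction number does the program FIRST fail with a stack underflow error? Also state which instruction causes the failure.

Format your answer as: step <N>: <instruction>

Step 1 ('push 12'): stack = [12], depth = 1
Step 2 ('push 18'): stack = [12, 18], depth = 2
Step 3 ('rot'): needs 3 value(s) but depth is 2 — STACK UNDERFLOW

Answer: step 3: rot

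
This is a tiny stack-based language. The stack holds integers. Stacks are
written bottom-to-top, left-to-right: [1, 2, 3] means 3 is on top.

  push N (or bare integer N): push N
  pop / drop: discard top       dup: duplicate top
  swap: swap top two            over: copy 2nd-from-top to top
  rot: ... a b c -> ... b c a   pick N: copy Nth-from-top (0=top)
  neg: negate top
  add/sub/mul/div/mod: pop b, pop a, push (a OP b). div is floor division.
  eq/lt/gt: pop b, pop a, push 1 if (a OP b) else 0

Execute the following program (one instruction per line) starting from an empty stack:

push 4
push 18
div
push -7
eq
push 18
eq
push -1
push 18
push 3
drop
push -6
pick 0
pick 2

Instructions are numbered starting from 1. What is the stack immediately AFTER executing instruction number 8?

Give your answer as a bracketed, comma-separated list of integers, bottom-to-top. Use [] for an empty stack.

Answer: [0, -1]

Derivation:
Step 1 ('push 4'): [4]
Step 2 ('push 18'): [4, 18]
Step 3 ('div'): [0]
Step 4 ('push -7'): [0, -7]
Step 5 ('eq'): [0]
Step 6 ('push 18'): [0, 18]
Step 7 ('eq'): [0]
Step 8 ('push -1'): [0, -1]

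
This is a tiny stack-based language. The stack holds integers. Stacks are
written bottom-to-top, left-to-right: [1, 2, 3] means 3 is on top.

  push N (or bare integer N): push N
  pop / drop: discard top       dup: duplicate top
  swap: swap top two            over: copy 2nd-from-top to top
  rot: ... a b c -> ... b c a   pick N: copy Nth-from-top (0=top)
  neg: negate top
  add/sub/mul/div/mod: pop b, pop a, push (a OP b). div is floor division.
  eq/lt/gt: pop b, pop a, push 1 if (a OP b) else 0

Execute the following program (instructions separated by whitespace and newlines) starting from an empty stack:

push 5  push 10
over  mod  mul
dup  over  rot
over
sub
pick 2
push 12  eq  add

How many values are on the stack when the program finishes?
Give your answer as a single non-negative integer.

Answer: 3

Derivation:
After 'push 5': stack = [5] (depth 1)
After 'push 10': stack = [5, 10] (depth 2)
After 'over': stack = [5, 10, 5] (depth 3)
After 'mod': stack = [5, 0] (depth 2)
After 'mul': stack = [0] (depth 1)
After 'dup': stack = [0, 0] (depth 2)
After 'over': stack = [0, 0, 0] (depth 3)
After 'rot': stack = [0, 0, 0] (depth 3)
After 'over': stack = [0, 0, 0, 0] (depth 4)
After 'sub': stack = [0, 0, 0] (depth 3)
After 'pick 2': stack = [0, 0, 0, 0] (depth 4)
After 'push 12': stack = [0, 0, 0, 0, 12] (depth 5)
After 'eq': stack = [0, 0, 0, 0] (depth 4)
After 'add': stack = [0, 0, 0] (depth 3)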